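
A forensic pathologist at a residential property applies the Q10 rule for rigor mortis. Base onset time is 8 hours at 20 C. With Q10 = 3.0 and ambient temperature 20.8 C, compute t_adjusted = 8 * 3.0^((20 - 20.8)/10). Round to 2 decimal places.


Rigor mortis time adjustment:
Exponent = (T_ref - T_actual) / 10 = (20 - 20.8) / 10 = -0.08
Q10 factor = 3.0^-0.08 = 0.91586
t_adjusted = 8 * 0.91586 = 7.33 hours

7.33


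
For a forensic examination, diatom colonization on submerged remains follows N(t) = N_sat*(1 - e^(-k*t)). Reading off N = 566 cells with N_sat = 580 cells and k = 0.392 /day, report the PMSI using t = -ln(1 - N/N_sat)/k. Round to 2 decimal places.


PMSI from diatom colonization curve:
N / N_sat = 566 / 580 = 0.975862
1 - N/N_sat = 0.024138
ln(1 - N/N_sat) = -3.723968
t = -ln(1 - N/N_sat) / k = -(-3.723968) / 0.392 = 9.50 days

9.50


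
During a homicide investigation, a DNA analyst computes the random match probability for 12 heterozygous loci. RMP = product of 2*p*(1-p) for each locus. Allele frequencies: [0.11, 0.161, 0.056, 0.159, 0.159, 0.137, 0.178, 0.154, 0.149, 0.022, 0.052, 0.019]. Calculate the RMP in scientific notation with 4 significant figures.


Computing RMP for 12 loci:
Locus 1: 2 * 0.11 * 0.89 = 0.1958
Locus 2: 2 * 0.161 * 0.839 = 0.270158
Locus 3: 2 * 0.056 * 0.944 = 0.105728
Locus 4: 2 * 0.159 * 0.841 = 0.267438
Locus 5: 2 * 0.159 * 0.841 = 0.267438
Locus 6: 2 * 0.137 * 0.863 = 0.236462
Locus 7: 2 * 0.178 * 0.822 = 0.292632
Locus 8: 2 * 0.154 * 0.846 = 0.260568
Locus 9: 2 * 0.149 * 0.851 = 0.253598
Locus 10: 2 * 0.022 * 0.978 = 0.043032
Locus 11: 2 * 0.052 * 0.948 = 0.098592
Locus 12: 2 * 0.019 * 0.981 = 0.037278
RMP = 2.893e-10

2.893e-10


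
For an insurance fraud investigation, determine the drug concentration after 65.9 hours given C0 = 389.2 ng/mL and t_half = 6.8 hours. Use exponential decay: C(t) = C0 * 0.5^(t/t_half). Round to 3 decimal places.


Drug concentration decay:
Number of half-lives = t / t_half = 65.9 / 6.8 = 9.691176
Decay factor = 0.5^9.691176 = 0.00120967
C(t) = 389.2 * 0.00120967 = 0.471 ng/mL

0.471


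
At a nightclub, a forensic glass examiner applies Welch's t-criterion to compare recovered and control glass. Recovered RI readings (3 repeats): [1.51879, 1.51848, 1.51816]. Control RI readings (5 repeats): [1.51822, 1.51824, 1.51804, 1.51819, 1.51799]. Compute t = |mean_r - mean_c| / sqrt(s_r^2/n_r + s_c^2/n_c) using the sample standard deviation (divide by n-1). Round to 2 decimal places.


Welch's t-criterion for glass RI comparison:
Recovered mean = sum / n_r = 4.55543 / 3 = 1.5184767
Control mean = sum / n_c = 7.59068 / 5 = 1.518136
Recovered sample variance s_r^2 = 9.92333e-08
Control sample variance s_c^2 = 1.283e-08
Welch SE (unpooled) = sqrt(s_r^2/n_r + s_c^2/n_c) = sqrt(3.30778e-08 + 2.566e-09) = sqrt(3.56438e-08) = 0.000188796
|mean_r - mean_c| = 0.000340667
t = 0.000340667 / 0.000188796 = 1.80

1.80


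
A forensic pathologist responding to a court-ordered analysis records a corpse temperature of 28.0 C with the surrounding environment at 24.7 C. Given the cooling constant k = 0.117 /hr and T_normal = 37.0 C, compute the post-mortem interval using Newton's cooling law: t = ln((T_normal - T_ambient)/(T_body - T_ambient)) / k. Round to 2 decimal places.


Using Newton's law of cooling:
t = ln((T_normal - T_ambient) / (T_body - T_ambient)) / k
T_normal - T_ambient = 12.3
T_body - T_ambient = 3.3
Ratio = 3.727273
ln(ratio) = 1.315677
t = 1.315677 / 0.117 = 11.25 hours

11.25


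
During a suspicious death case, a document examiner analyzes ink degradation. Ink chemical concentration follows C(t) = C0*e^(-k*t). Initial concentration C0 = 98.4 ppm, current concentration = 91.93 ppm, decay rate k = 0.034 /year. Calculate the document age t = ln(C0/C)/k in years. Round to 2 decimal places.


Document age estimation:
C0/C = 98.4 / 91.93 = 1.07038
ln(C0/C) = 0.068014
t = 0.068014 / 0.034 = 2.00 years

2.00


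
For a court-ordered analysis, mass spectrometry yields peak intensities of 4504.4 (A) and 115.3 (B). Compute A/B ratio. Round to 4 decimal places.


Spectral peak ratio:
Peak A = 4504.4 counts
Peak B = 115.3 counts
Ratio = 4504.4 / 115.3 = 39.0668

39.0668


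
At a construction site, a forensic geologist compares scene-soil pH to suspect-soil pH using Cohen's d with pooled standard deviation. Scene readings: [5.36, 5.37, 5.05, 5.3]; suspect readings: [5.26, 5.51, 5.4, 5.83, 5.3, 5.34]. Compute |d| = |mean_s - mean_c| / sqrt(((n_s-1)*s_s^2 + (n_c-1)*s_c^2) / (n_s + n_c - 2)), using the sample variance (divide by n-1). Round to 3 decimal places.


Pooled-variance Cohen's d for soil pH comparison:
Scene mean = 21.08 / 4 = 5.27
Suspect mean = 32.64 / 6 = 5.44
Scene sample variance s_s^2 = 0.022467
Suspect sample variance s_c^2 = 0.04412
Pooled variance = ((n_s-1)*s_s^2 + (n_c-1)*s_c^2) / (n_s + n_c - 2) = 0.036
Pooled SD = sqrt(0.036) = 0.189737
Mean difference = -0.17
|d| = |-0.17| / 0.189737 = 0.896

0.896


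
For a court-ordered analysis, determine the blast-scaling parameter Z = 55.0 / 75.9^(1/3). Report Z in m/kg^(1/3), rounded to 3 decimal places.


Scaled distance calculation:
W^(1/3) = 75.9^(1/3) = 4.233965
Z = R / W^(1/3) = 55.0 / 4.233965
Z = 12.990 m/kg^(1/3)

12.990


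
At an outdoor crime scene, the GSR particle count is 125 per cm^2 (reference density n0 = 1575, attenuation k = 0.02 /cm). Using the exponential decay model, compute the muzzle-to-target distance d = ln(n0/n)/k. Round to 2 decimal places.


GSR distance calculation:
n0/n = 1575 / 125 = 12.6
ln(n0/n) = 2.533697
d = 2.533697 / 0.02 = 126.68 cm

126.68


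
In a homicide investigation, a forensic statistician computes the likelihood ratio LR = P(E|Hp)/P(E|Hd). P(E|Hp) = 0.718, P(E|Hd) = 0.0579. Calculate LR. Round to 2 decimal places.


Likelihood ratio calculation:
LR = P(E|Hp) / P(E|Hd)
LR = 0.718 / 0.0579
LR = 12.40

12.40


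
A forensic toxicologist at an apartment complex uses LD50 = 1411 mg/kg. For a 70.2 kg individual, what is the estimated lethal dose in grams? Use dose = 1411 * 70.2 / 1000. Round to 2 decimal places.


Lethal dose calculation:
Lethal dose = LD50 * body_weight / 1000
= 1411 * 70.2 / 1000
= 99052.2 / 1000
= 99.05 g

99.05


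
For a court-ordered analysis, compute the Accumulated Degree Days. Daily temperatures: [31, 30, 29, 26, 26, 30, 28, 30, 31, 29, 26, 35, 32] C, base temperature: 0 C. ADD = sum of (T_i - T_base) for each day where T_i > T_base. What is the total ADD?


Computing ADD day by day:
Day 1: max(0, 31 - 0) = 31
Day 2: max(0, 30 - 0) = 30
Day 3: max(0, 29 - 0) = 29
Day 4: max(0, 26 - 0) = 26
Day 5: max(0, 26 - 0) = 26
Day 6: max(0, 30 - 0) = 30
Day 7: max(0, 28 - 0) = 28
Day 8: max(0, 30 - 0) = 30
Day 9: max(0, 31 - 0) = 31
Day 10: max(0, 29 - 0) = 29
Day 11: max(0, 26 - 0) = 26
Day 12: max(0, 35 - 0) = 35
Day 13: max(0, 32 - 0) = 32
Total ADD = 383

383


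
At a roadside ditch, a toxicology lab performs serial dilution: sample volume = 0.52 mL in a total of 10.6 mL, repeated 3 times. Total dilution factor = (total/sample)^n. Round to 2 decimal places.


Dilution factor calculation:
Single dilution = V_total / V_sample = 10.6 / 0.52 ≈ 20.384615
Number of dilutions = 3
Total DF = (10.6 / 0.52)^3 (full precision, rounded at the end) = 8470.47

8470.47


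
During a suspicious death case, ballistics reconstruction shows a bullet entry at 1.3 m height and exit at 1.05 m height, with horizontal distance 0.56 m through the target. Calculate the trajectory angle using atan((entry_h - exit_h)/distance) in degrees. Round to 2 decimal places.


Bullet trajectory angle:
Height difference = 1.3 - 1.05 = 0.25 m
angle = atan(0.25 / 0.56)
angle = atan(0.446429)
angle = 24.06 degrees

24.06


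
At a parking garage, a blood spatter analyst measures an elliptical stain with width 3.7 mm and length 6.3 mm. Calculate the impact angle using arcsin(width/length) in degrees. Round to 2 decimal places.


Blood spatter impact angle calculation:
width / length = 3.7 / 6.3 = 0.587302
angle = arcsin(0.587302)
angle = 35.97 degrees

35.97


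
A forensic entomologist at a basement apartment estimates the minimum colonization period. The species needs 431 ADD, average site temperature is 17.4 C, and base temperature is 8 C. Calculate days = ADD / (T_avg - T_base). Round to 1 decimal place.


Insect development time:
Effective temperature = avg_temp - T_base = 17.4 - 8 = 9.4 C
Days = ADD / effective_temp = 431 / 9.4 = 45.9 days

45.9


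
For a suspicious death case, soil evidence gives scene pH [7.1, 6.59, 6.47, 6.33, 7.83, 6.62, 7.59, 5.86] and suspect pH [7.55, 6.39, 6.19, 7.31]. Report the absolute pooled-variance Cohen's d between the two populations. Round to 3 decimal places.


Pooled-variance Cohen's d for soil pH comparison:
Scene mean = 54.39 / 8 = 6.79875
Suspect mean = 27.44 / 4 = 6.86
Scene sample variance s_s^2 = 0.437841
Suspect sample variance s_c^2 = 0.449467
Pooled variance = ((n_s-1)*s_s^2 + (n_c-1)*s_c^2) / (n_s + n_c - 2) = 0.441329
Pooled SD = sqrt(0.441329) = 0.664326
Mean difference = -0.06125
|d| = |-0.06125| / 0.664326 = 0.092

0.092


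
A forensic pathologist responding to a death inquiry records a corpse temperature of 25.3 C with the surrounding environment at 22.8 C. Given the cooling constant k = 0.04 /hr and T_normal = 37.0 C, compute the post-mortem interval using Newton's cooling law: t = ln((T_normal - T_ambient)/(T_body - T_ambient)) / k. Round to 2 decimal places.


Using Newton's law of cooling:
t = ln((T_normal - T_ambient) / (T_body - T_ambient)) / k
T_normal - T_ambient = 14.2
T_body - T_ambient = 2.5
Ratio = 5.68
ln(ratio) = 1.736951
t = 1.736951 / 0.04 = 43.42 hours

43.42


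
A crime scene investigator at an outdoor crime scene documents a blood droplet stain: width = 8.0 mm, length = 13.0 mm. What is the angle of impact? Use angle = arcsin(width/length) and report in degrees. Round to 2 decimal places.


Blood spatter impact angle calculation:
width / length = 8.0 / 13.0 = 0.615385
angle = arcsin(0.615385)
angle = 37.98 degrees

37.98


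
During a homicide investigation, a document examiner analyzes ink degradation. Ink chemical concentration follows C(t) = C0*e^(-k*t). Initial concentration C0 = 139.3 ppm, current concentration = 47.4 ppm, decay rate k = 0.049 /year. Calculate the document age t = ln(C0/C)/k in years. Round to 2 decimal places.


Document age estimation:
C0/C = 139.3 / 47.4 = 2.938819
ln(C0/C) = 1.078008
t = 1.078008 / 0.049 = 22.00 years

22.00


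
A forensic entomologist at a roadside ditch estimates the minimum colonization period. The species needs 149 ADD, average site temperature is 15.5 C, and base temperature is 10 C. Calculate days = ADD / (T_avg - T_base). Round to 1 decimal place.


Insect development time:
Effective temperature = avg_temp - T_base = 15.5 - 10 = 5.5 C
Days = ADD / effective_temp = 149 / 5.5 = 27.1 days

27.1


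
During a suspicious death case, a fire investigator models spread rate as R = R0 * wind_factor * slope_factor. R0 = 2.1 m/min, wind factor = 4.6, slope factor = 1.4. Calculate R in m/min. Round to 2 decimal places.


Fire spread rate calculation:
R = R0 * wind_factor * slope_factor
= 2.1 * 4.6 * 1.4
= 9.66 * 1.4
= 13.52 m/min

13.52


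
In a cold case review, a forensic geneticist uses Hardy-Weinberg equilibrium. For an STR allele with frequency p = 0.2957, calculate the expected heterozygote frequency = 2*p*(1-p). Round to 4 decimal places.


Hardy-Weinberg heterozygote frequency:
q = 1 - p = 1 - 0.2957 = 0.7043
2pq = 2 * 0.2957 * 0.7043 = 0.4165

0.4165


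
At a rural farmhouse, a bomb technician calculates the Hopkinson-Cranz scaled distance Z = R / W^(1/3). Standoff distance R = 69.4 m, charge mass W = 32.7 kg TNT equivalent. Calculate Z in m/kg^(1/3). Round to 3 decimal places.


Scaled distance calculation:
W^(1/3) = 32.7^(1/3) = 3.197785
Z = R / W^(1/3) = 69.4 / 3.197785
Z = 21.703 m/kg^(1/3)

21.703


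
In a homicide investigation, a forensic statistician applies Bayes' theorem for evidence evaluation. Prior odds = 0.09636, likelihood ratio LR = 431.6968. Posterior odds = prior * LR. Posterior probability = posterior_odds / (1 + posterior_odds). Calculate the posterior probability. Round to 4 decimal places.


Bayesian evidence evaluation:
Posterior odds = prior_odds * LR = 0.09636 * 431.6968 = 41.5983
Posterior probability = posterior_odds / (1 + posterior_odds)
= 41.5983 / (1 + 41.5983)
= 41.5983 / 42.5983
= 0.9765

0.9765


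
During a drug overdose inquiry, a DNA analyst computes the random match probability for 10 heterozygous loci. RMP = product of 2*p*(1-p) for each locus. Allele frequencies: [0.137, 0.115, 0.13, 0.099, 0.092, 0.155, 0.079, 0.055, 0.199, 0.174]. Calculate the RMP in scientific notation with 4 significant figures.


Computing RMP for 10 loci:
Locus 1: 2 * 0.137 * 0.863 = 0.236462
Locus 2: 2 * 0.115 * 0.885 = 0.20355
Locus 3: 2 * 0.13 * 0.87 = 0.2262
Locus 4: 2 * 0.099 * 0.901 = 0.178398
Locus 5: 2 * 0.092 * 0.908 = 0.167072
Locus 6: 2 * 0.155 * 0.845 = 0.26195
Locus 7: 2 * 0.079 * 0.921 = 0.145518
Locus 8: 2 * 0.055 * 0.945 = 0.10395
Locus 9: 2 * 0.199 * 0.801 = 0.318798
Locus 10: 2 * 0.174 * 0.826 = 0.287448
RMP = 1.178e-07

1.178e-07


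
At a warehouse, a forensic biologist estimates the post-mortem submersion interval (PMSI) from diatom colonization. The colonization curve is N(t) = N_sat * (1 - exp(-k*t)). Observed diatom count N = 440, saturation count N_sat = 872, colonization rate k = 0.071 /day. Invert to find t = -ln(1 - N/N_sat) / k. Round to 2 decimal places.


PMSI from diatom colonization curve:
N / N_sat = 440 / 872 = 0.504587
1 - N/N_sat = 0.495413
ln(1 - N/N_sat) = -0.702364
t = -ln(1 - N/N_sat) / k = -(-0.702364) / 0.071 = 9.89 days

9.89


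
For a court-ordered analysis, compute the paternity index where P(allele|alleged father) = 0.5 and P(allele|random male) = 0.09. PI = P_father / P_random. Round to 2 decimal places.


Paternity Index calculation:
PI = P(allele|father) / P(allele|random)
PI = 0.5 / 0.09
PI = 5.56

5.56


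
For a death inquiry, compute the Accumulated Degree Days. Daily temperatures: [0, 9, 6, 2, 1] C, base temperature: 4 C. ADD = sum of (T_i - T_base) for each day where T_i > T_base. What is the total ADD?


Computing ADD day by day:
Day 1: max(0, 0 - 4) = 0
Day 2: max(0, 9 - 4) = 5
Day 3: max(0, 6 - 4) = 2
Day 4: max(0, 2 - 4) = 0
Day 5: max(0, 1 - 4) = 0
Total ADD = 7

7


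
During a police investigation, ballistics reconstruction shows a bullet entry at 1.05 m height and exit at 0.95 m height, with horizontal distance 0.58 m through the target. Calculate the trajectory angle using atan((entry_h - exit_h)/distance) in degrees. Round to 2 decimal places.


Bullet trajectory angle:
Height difference = 1.05 - 0.95 = 0.1 m
angle = atan(0.1 / 0.58)
angle = atan(0.172414)
angle = 9.78 degrees

9.78


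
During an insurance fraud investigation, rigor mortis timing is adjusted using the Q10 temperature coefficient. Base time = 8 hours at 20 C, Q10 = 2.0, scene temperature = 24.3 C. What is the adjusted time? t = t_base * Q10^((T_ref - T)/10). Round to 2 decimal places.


Rigor mortis time adjustment:
Exponent = (T_ref - T_actual) / 10 = (20 - 24.3) / 10 = -0.43
Q10 factor = 2.0^-0.43 = 0.74226
t_adjusted = 8 * 0.74226 = 5.94 hours

5.94


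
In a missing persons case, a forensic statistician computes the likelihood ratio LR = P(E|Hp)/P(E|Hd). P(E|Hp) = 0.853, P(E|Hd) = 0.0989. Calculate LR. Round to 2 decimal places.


Likelihood ratio calculation:
LR = P(E|Hp) / P(E|Hd)
LR = 0.853 / 0.0989
LR = 8.62

8.62


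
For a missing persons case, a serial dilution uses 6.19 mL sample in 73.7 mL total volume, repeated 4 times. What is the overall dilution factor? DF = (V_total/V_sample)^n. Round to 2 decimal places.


Dilution factor calculation:
Single dilution = V_total / V_sample = 73.7 / 6.19 ≈ 11.9063
Number of dilutions = 4
Total DF = (73.7 / 6.19)^4 (full precision, rounded at the end) = 20095.90

20095.90


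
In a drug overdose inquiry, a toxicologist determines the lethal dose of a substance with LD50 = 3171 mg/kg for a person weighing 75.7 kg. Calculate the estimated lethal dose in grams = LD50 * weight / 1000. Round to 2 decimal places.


Lethal dose calculation:
Lethal dose = LD50 * body_weight / 1000
= 3171 * 75.7 / 1000
= 240044.7 / 1000
= 240.04 g

240.04


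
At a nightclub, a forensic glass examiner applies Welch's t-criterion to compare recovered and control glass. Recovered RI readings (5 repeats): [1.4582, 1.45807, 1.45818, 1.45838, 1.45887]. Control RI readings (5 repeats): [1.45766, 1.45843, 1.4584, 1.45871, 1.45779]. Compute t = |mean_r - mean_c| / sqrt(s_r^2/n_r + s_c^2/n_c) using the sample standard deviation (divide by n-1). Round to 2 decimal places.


Welch's t-criterion for glass RI comparison:
Recovered mean = sum / n_r = 7.2917 / 5 = 1.45834
Control mean = sum / n_c = 7.29099 / 5 = 1.458198
Recovered sample variance s_r^2 = 1.0015e-07
Control sample variance s_c^2 = 2.0317e-07
Welch SE (unpooled) = sqrt(s_r^2/n_r + s_c^2/n_c) = sqrt(2.003e-08 + 4.0634e-08) = sqrt(6.0664e-08) = 0.000246301
|mean_r - mean_c| = 0.000142
t = 0.000142 / 0.000246301 = 0.58

0.58


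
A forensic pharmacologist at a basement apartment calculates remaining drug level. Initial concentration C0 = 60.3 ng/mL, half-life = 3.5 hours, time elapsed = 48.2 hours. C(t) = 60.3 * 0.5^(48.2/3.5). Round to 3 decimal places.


Drug concentration decay:
Number of half-lives = t / t_half = 48.2 / 3.5 = 13.771429
Decay factor = 0.5^13.771429 = 0.00007151
C(t) = 60.3 * 0.00007151 = 0.004 ng/mL

0.004


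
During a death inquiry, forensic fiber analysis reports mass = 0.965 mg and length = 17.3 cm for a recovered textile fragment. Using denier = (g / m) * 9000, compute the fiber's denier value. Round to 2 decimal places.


Denier calculation:
Mass in grams = 0.965 mg / 1000 = 0.000965 g
Length in meters = 17.3 cm / 100 = 0.173 m
Linear density = mass / length = 0.000965 / 0.173 = 0.00557803 g/m
Denier = (g/m) * 9000 = 0.00557803 * 9000 = 50.20

50.20


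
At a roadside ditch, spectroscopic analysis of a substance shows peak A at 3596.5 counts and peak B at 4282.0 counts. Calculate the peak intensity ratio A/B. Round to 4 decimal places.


Spectral peak ratio:
Peak A = 3596.5 counts
Peak B = 4282.0 counts
Ratio = 3596.5 / 4282.0 = 0.8399

0.8399


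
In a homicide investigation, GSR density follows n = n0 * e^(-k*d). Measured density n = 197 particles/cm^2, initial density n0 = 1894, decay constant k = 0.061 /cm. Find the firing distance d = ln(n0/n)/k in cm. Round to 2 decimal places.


GSR distance calculation:
n0/n = 1894 / 197 = 9.614213
ln(n0/n) = 2.263243
d = 2.263243 / 0.061 = 37.10 cm

37.10


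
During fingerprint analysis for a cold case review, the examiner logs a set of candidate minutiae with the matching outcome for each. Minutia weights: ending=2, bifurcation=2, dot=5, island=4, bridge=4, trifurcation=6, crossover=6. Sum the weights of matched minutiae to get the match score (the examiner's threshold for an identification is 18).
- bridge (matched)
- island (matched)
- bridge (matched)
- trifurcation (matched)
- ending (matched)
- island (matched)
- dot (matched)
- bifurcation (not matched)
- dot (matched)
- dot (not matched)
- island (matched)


Weighted minutiae match score:
  bridge: matched, +4 (running total 4)
  island: matched, +4 (running total 8)
  bridge: matched, +4 (running total 12)
  trifurcation: matched, +6 (running total 18)
  ending: matched, +2 (running total 20)
  island: matched, +4 (running total 24)
  dot: matched, +5 (running total 29)
  bifurcation: not matched, +0
  dot: matched, +5 (running total 34)
  dot: not matched, +0
  island: matched, +4 (running total 38)
Total score = 38
Threshold = 18; verdict = identification

38


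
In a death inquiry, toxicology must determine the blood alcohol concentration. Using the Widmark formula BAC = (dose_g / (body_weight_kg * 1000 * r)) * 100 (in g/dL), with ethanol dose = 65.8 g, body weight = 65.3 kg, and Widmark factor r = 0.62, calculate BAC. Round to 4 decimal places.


Applying the Widmark formula:
BAC = (dose_g / (body_wt * 1000 * r)) * 100
Denominator = 65.3 * 1000 * 0.62 = 40486
BAC = (65.8 / 40486) * 100
BAC = 0.1625 g/dL

0.1625


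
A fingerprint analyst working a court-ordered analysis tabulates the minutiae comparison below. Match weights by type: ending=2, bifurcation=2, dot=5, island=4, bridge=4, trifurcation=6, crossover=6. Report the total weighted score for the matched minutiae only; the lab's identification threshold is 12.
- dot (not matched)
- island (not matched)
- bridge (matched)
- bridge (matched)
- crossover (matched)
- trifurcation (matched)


Weighted minutiae match score:
  dot: not matched, +0
  island: not matched, +0
  bridge: matched, +4 (running total 4)
  bridge: matched, +4 (running total 8)
  crossover: matched, +6 (running total 14)
  trifurcation: matched, +6 (running total 20)
Total score = 20
Threshold = 12; verdict = identification

20


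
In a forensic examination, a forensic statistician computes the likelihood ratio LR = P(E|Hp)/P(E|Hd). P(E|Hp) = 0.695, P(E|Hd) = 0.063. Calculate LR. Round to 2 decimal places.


Likelihood ratio calculation:
LR = P(E|Hp) / P(E|Hd)
LR = 0.695 / 0.063
LR = 11.03

11.03


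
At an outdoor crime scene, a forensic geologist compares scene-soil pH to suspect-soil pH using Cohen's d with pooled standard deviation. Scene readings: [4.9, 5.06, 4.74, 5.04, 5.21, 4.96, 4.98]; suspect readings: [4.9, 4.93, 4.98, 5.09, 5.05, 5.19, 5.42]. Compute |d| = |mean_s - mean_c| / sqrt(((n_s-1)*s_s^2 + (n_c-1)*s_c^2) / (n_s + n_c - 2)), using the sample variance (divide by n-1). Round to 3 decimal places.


Pooled-variance Cohen's d for soil pH comparison:
Scene mean = 34.89 / 7 = 4.984286
Suspect mean = 35.56 / 7 = 5.08
Scene sample variance s_s^2 = 0.021195
Suspect sample variance s_c^2 = 0.032267
Pooled variance = ((n_s-1)*s_s^2 + (n_c-1)*s_c^2) / (n_s + n_c - 2) = 0.026731
Pooled SD = sqrt(0.026731) = 0.163496
Mean difference = -0.095714
|d| = |-0.095714| / 0.163496 = 0.585

0.585


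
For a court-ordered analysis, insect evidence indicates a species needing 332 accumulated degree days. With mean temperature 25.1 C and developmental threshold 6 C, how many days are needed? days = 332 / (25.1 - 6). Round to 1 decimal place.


Insect development time:
Effective temperature = avg_temp - T_base = 25.1 - 6 = 19.1 C
Days = ADD / effective_temp = 332 / 19.1 = 17.4 days

17.4


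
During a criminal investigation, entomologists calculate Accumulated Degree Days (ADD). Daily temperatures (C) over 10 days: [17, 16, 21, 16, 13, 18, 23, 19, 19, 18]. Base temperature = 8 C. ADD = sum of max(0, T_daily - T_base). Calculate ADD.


Computing ADD day by day:
Day 1: max(0, 17 - 8) = 9
Day 2: max(0, 16 - 8) = 8
Day 3: max(0, 21 - 8) = 13
Day 4: max(0, 16 - 8) = 8
Day 5: max(0, 13 - 8) = 5
Day 6: max(0, 18 - 8) = 10
Day 7: max(0, 23 - 8) = 15
Day 8: max(0, 19 - 8) = 11
Day 9: max(0, 19 - 8) = 11
Day 10: max(0, 18 - 8) = 10
Total ADD = 100

100


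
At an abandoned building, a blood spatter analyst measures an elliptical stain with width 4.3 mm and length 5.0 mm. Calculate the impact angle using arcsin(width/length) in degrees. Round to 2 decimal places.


Blood spatter impact angle calculation:
width / length = 4.3 / 5.0 = 0.86
angle = arcsin(0.86)
angle = 59.32 degrees

59.32


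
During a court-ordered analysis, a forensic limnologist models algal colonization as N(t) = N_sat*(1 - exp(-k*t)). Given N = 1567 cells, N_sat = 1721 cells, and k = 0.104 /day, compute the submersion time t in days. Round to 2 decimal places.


PMSI from diatom colonization curve:
N / N_sat = 1567 / 1721 = 0.910517
1 - N/N_sat = 0.089483
ln(1 - N/N_sat) = -2.413707
t = -ln(1 - N/N_sat) / k = -(-2.413707) / 0.104 = 23.21 days

23.21


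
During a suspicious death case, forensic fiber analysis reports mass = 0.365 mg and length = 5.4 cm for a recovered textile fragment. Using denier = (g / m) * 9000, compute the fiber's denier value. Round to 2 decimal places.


Denier calculation:
Mass in grams = 0.365 mg / 1000 = 0.000365 g
Length in meters = 5.4 cm / 100 = 0.054 m
Linear density = mass / length = 0.000365 / 0.054 = 0.00675926 g/m
Denier = (g/m) * 9000 = 0.00675926 * 9000 = 60.83

60.83


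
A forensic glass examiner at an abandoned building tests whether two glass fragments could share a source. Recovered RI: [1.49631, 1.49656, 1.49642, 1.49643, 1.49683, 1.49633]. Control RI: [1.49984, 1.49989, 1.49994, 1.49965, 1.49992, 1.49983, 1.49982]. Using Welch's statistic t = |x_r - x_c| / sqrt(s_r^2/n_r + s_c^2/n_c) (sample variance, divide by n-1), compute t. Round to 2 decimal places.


Welch's t-criterion for glass RI comparison:
Recovered mean = sum / n_r = 8.97888 / 6 = 1.49648
Control mean = sum / n_c = 10.49889 / 7 = 1.4998414
Recovered sample variance s_r^2 = 3.728e-08
Control sample variance s_c^2 = 9.24762e-09
Welch SE (unpooled) = sqrt(s_r^2/n_r + s_c^2/n_c) = sqrt(6.21333e-09 + 1.32109e-09) = sqrt(7.53442e-09) = 8.6801e-05
|mean_r - mean_c| = 0.00336143
t = 0.00336143 / 8.6801e-05 = 38.73

38.73


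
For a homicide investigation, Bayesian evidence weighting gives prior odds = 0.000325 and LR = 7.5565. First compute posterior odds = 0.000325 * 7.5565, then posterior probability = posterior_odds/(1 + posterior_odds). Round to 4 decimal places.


Bayesian evidence evaluation:
Posterior odds = prior_odds * LR = 0.000325 * 7.5565 = 0.002455862
Posterior probability = posterior_odds / (1 + posterior_odds)
= 0.002455862 / (1 + 0.002455862)
= 0.002455862 / 1.002455862
= 0.0024

0.0024


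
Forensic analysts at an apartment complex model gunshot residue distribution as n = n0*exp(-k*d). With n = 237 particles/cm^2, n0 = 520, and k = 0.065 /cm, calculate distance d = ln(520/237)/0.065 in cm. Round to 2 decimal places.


GSR distance calculation:
n0/n = 520 / 237 = 2.194093
ln(n0/n) = 0.785769
d = 0.785769 / 0.065 = 12.09 cm

12.09


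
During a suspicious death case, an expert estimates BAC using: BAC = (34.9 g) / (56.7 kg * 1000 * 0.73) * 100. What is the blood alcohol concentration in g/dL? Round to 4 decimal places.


Applying the Widmark formula:
BAC = (dose_g / (body_wt * 1000 * r)) * 100
Denominator = 56.7 * 1000 * 0.73 = 41391
BAC = (34.9 / 41391) * 100
BAC = 0.0843 g/dL

0.0843


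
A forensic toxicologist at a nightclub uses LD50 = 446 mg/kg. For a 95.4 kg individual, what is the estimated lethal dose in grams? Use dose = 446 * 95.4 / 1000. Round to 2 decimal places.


Lethal dose calculation:
Lethal dose = LD50 * body_weight / 1000
= 446 * 95.4 / 1000
= 42548.4 / 1000
= 42.55 g

42.55


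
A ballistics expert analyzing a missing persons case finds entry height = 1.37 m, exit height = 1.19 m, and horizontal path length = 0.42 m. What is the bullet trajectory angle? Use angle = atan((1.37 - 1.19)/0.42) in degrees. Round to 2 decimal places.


Bullet trajectory angle:
Height difference = 1.37 - 1.19 = 0.18 m
angle = atan(0.18 / 0.42)
angle = atan(0.428571)
angle = 23.20 degrees

23.20


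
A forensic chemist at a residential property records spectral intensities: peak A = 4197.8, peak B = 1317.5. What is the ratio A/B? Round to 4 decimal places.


Spectral peak ratio:
Peak A = 4197.8 counts
Peak B = 1317.5 counts
Ratio = 4197.8 / 1317.5 = 3.1862

3.1862


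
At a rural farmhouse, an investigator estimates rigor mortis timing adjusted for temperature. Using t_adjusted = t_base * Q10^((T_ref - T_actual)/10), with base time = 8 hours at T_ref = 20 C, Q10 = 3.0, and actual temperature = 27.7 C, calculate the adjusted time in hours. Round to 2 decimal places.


Rigor mortis time adjustment:
Exponent = (T_ref - T_actual) / 10 = (20 - 27.7) / 10 = -0.77
Q10 factor = 3.0^-0.77 = 0.42916
t_adjusted = 8 * 0.42916 = 3.43 hours

3.43


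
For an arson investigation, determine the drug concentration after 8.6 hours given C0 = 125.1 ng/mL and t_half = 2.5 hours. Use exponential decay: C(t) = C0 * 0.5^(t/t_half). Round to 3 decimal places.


Drug concentration decay:
Number of half-lives = t / t_half = 8.6 / 2.5 = 3.44
Decay factor = 0.5^3.44 = 0.09214183
C(t) = 125.1 * 0.09214183 = 11.527 ng/mL

11.527


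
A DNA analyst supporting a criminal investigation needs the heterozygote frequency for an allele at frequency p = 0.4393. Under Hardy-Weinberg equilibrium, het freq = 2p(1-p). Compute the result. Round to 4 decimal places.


Hardy-Weinberg heterozygote frequency:
q = 1 - p = 1 - 0.4393 = 0.5607
2pq = 2 * 0.4393 * 0.5607 = 0.4926

0.4926


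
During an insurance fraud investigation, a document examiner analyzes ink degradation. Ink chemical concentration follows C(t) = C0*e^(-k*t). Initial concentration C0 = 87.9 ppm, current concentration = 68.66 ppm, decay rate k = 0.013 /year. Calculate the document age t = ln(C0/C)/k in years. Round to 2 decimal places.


Document age estimation:
C0/C = 87.9 / 68.66 = 1.280221
ln(C0/C) = 0.247033
t = 0.247033 / 0.013 = 19.00 years

19.00


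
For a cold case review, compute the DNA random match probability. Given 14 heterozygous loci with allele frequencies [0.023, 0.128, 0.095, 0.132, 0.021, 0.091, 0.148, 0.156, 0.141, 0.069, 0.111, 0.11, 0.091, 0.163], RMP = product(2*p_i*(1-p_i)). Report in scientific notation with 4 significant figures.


Computing RMP for 14 loci:
Locus 1: 2 * 0.023 * 0.977 = 0.044942
Locus 2: 2 * 0.128 * 0.872 = 0.223232
Locus 3: 2 * 0.095 * 0.905 = 0.17195
Locus 4: 2 * 0.132 * 0.868 = 0.229152
Locus 5: 2 * 0.021 * 0.979 = 0.041118
Locus 6: 2 * 0.091 * 0.909 = 0.165438
Locus 7: 2 * 0.148 * 0.852 = 0.252192
Locus 8: 2 * 0.156 * 0.844 = 0.263328
Locus 9: 2 * 0.141 * 0.859 = 0.242238
Locus 10: 2 * 0.069 * 0.931 = 0.128478
Locus 11: 2 * 0.111 * 0.889 = 0.197358
Locus 12: 2 * 0.11 * 0.89 = 0.1958
Locus 13: 2 * 0.091 * 0.909 = 0.165438
Locus 14: 2 * 0.163 * 0.837 = 0.272862
RMP = 9.695e-12

9.695e-12


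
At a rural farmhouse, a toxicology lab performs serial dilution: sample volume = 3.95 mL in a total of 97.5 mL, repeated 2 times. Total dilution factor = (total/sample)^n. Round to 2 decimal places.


Dilution factor calculation:
Single dilution = V_total / V_sample = 97.5 / 3.95 ≈ 24.683544
Number of dilutions = 2
Total DF = (97.5 / 3.95)^2 (full precision, rounded at the end) = 609.28

609.28


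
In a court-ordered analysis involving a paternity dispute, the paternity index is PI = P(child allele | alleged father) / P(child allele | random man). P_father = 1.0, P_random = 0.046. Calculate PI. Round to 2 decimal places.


Paternity Index calculation:
PI = P(allele|father) / P(allele|random)
PI = 1.0 / 0.046
PI = 21.74

21.74


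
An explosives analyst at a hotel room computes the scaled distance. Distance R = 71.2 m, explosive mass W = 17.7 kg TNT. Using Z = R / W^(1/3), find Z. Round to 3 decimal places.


Scaled distance calculation:
W^(1/3) = 17.7^(1/3) = 2.6061
Z = R / W^(1/3) = 71.2 / 2.6061
Z = 27.321 m/kg^(1/3)

27.321


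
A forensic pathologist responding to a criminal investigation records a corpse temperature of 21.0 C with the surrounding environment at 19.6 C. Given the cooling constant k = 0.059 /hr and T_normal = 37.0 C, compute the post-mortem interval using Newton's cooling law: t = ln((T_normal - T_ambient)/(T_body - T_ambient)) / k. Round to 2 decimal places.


Using Newton's law of cooling:
t = ln((T_normal - T_ambient) / (T_body - T_ambient)) / k
T_normal - T_ambient = 17.4
T_body - T_ambient = 1.4
Ratio = 12.428571
ln(ratio) = 2.519998
t = 2.519998 / 0.059 = 42.71 hours

42.71


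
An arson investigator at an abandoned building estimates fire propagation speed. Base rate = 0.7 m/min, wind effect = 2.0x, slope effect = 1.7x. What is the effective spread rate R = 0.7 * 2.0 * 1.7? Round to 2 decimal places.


Fire spread rate calculation:
R = R0 * wind_factor * slope_factor
= 0.7 * 2.0 * 1.7
= 1.4 * 1.7
= 2.38 m/min

2.38


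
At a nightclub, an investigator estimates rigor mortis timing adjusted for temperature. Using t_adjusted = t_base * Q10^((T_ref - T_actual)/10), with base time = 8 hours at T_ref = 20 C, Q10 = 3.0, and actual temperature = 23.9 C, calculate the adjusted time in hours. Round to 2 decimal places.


Rigor mortis time adjustment:
Exponent = (T_ref - T_actual) / 10 = (20 - 23.9) / 10 = -0.39
Q10 factor = 3.0^-0.39 = 0.65151
t_adjusted = 8 * 0.65151 = 5.21 hours

5.21


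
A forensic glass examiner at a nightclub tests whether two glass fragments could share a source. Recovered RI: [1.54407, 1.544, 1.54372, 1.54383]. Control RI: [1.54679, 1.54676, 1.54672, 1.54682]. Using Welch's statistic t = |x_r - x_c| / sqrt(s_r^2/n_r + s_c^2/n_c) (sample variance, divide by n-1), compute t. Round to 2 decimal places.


Welch's t-criterion for glass RI comparison:
Recovered mean = sum / n_r = 6.17562 / 4 = 1.543905
Control mean = sum / n_c = 6.18709 / 4 = 1.5467725
Recovered sample variance s_r^2 = 2.53667e-08
Control sample variance s_c^2 = 1.825e-09
Welch SE (unpooled) = sqrt(s_r^2/n_r + s_c^2/n_c) = sqrt(6.34167e-09 + 4.5625e-10) = sqrt(6.79792e-09) = 8.24495e-05
|mean_r - mean_c| = 0.0028675
t = 0.0028675 / 8.24495e-05 = 34.78

34.78


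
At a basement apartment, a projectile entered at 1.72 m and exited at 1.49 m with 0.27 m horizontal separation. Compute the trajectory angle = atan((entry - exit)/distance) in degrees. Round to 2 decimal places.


Bullet trajectory angle:
Height difference = 1.72 - 1.49 = 0.23 m
angle = atan(0.23 / 0.27)
angle = atan(0.851852)
angle = 40.43 degrees

40.43


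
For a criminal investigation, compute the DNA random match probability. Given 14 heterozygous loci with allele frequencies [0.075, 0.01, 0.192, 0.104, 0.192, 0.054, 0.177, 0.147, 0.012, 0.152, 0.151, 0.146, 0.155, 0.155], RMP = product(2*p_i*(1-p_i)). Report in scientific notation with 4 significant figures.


Computing RMP for 14 loci:
Locus 1: 2 * 0.075 * 0.925 = 0.13875
Locus 2: 2 * 0.01 * 0.99 = 0.0198
Locus 3: 2 * 0.192 * 0.808 = 0.310272
Locus 4: 2 * 0.104 * 0.896 = 0.186368
Locus 5: 2 * 0.192 * 0.808 = 0.310272
Locus 6: 2 * 0.054 * 0.946 = 0.102168
Locus 7: 2 * 0.177 * 0.823 = 0.291342
Locus 8: 2 * 0.147 * 0.853 = 0.250782
Locus 9: 2 * 0.012 * 0.988 = 0.023712
Locus 10: 2 * 0.152 * 0.848 = 0.257792
Locus 11: 2 * 0.151 * 0.849 = 0.256398
Locus 12: 2 * 0.146 * 0.854 = 0.249368
Locus 13: 2 * 0.155 * 0.845 = 0.26195
Locus 14: 2 * 0.155 * 0.845 = 0.26195
RMP = 9.867e-12

9.867e-12


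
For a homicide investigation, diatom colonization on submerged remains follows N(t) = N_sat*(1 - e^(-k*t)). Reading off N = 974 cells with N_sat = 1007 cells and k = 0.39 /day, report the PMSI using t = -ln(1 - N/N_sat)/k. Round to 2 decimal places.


PMSI from diatom colonization curve:
N / N_sat = 974 / 1007 = 0.967229
1 - N/N_sat = 0.032771
ln(1 - N/N_sat) = -3.418211
t = -ln(1 - N/N_sat) / k = -(-3.418211) / 0.39 = 8.76 days

8.76


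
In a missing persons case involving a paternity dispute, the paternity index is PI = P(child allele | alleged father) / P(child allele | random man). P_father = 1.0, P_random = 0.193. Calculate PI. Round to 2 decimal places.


Paternity Index calculation:
PI = P(allele|father) / P(allele|random)
PI = 1.0 / 0.193
PI = 5.18

5.18


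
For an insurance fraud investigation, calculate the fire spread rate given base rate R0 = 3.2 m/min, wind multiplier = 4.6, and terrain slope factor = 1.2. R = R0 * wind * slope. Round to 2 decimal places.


Fire spread rate calculation:
R = R0 * wind_factor * slope_factor
= 3.2 * 4.6 * 1.2
= 14.72 * 1.2
= 17.66 m/min

17.66


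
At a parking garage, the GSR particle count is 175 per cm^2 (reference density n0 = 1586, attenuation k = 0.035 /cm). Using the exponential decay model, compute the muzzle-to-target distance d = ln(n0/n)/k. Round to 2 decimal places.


GSR distance calculation:
n0/n = 1586 / 175 = 9.062857
ln(n0/n) = 2.204184
d = 2.204184 / 0.035 = 62.98 cm

62.98


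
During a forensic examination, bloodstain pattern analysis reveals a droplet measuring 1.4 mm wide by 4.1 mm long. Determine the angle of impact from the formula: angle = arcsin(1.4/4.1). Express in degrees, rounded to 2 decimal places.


Blood spatter impact angle calculation:
width / length = 1.4 / 4.1 = 0.341463
angle = arcsin(0.341463)
angle = 19.97 degrees

19.97


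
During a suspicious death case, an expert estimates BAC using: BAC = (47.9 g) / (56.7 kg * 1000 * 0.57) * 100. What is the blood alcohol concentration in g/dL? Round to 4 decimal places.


Applying the Widmark formula:
BAC = (dose_g / (body_wt * 1000 * r)) * 100
Denominator = 56.7 * 1000 * 0.57 = 32319
BAC = (47.9 / 32319) * 100
BAC = 0.1482 g/dL

0.1482


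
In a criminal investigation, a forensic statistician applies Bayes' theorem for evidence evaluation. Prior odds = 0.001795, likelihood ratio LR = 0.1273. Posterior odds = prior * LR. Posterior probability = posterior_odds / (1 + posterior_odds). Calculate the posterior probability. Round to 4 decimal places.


Bayesian evidence evaluation:
Posterior odds = prior_odds * LR = 0.001795 * 0.1273 = 0.0002285035
Posterior probability = posterior_odds / (1 + posterior_odds)
= 0.0002285035 / (1 + 0.0002285035)
= 0.0002285035 / 1.0002285035
= 0.0002

0.0002


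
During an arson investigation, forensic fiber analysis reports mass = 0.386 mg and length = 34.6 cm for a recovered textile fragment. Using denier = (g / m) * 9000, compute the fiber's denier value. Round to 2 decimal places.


Denier calculation:
Mass in grams = 0.386 mg / 1000 = 0.000386 g
Length in meters = 34.6 cm / 100 = 0.346 m
Linear density = mass / length = 0.000386 / 0.346 = 0.00111561 g/m
Denier = (g/m) * 9000 = 0.00111561 * 9000 = 10.04

10.04


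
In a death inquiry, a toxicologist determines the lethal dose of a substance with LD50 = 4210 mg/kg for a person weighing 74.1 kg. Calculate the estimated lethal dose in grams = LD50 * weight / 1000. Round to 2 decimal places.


Lethal dose calculation:
Lethal dose = LD50 * body_weight / 1000
= 4210 * 74.1 / 1000
= 311961 / 1000
= 311.96 g

311.96


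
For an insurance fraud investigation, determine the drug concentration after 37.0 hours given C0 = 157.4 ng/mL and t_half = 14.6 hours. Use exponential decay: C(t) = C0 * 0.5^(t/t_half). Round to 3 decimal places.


Drug concentration decay:
Number of half-lives = t / t_half = 37.0 / 14.6 = 2.534247
Decay factor = 0.5^2.534247 = 0.17262975
C(t) = 157.4 * 0.17262975 = 27.172 ng/mL

27.172


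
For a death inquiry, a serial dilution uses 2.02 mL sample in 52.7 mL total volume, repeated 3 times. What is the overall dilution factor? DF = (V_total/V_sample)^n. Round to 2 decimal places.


Dilution factor calculation:
Single dilution = V_total / V_sample = 52.7 / 2.02 ≈ 26.089109
Number of dilutions = 3
Total DF = (52.7 / 2.02)^3 (full precision, rounded at the end) = 17757.33

17757.33


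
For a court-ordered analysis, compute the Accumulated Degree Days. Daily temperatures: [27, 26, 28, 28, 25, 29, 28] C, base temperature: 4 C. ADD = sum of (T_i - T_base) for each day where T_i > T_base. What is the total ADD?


Computing ADD day by day:
Day 1: max(0, 27 - 4) = 23
Day 2: max(0, 26 - 4) = 22
Day 3: max(0, 28 - 4) = 24
Day 4: max(0, 28 - 4) = 24
Day 5: max(0, 25 - 4) = 21
Day 6: max(0, 29 - 4) = 25
Day 7: max(0, 28 - 4) = 24
Total ADD = 163

163


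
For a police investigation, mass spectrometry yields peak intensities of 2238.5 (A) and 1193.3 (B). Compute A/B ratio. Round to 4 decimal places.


Spectral peak ratio:
Peak A = 2238.5 counts
Peak B = 1193.3 counts
Ratio = 2238.5 / 1193.3 = 1.8759

1.8759


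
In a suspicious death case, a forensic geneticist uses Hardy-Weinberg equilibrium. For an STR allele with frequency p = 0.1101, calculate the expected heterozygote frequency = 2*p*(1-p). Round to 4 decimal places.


Hardy-Weinberg heterozygote frequency:
q = 1 - p = 1 - 0.1101 = 0.8899
2pq = 2 * 0.1101 * 0.8899 = 0.1960

0.1960


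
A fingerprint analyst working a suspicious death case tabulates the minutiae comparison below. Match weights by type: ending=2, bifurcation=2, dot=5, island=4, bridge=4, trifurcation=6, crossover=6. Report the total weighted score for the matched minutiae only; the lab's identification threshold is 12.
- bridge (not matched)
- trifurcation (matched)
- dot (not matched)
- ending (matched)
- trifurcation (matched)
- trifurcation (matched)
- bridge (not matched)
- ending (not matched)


Weighted minutiae match score:
  bridge: not matched, +0
  trifurcation: matched, +6 (running total 6)
  dot: not matched, +0
  ending: matched, +2 (running total 8)
  trifurcation: matched, +6 (running total 14)
  trifurcation: matched, +6 (running total 20)
  bridge: not matched, +0
  ending: not matched, +0
Total score = 20
Threshold = 12; verdict = identification

20
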